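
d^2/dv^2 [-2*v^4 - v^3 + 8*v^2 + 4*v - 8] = -24*v^2 - 6*v + 16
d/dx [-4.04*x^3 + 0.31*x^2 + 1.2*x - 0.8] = -12.12*x^2 + 0.62*x + 1.2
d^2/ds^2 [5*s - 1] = 0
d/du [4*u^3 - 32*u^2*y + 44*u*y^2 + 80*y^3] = 12*u^2 - 64*u*y + 44*y^2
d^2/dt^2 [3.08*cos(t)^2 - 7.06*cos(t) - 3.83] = 7.06*cos(t) - 6.16*cos(2*t)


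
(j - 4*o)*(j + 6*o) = j^2 + 2*j*o - 24*o^2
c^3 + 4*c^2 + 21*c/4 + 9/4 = (c + 1)*(c + 3/2)^2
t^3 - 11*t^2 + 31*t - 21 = (t - 7)*(t - 3)*(t - 1)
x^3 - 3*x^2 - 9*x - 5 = (x - 5)*(x + 1)^2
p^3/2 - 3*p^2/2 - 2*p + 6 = (p/2 + 1)*(p - 3)*(p - 2)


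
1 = 1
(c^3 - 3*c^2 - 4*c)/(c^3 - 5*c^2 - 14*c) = (-c^2 + 3*c + 4)/(-c^2 + 5*c + 14)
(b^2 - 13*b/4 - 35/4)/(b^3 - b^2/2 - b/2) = (-4*b^2 + 13*b + 35)/(2*b*(-2*b^2 + b + 1))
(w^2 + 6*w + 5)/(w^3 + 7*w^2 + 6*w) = (w + 5)/(w*(w + 6))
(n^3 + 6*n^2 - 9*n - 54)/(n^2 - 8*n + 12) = (n^3 + 6*n^2 - 9*n - 54)/(n^2 - 8*n + 12)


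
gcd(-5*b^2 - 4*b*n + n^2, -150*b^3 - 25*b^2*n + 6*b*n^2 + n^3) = 5*b - n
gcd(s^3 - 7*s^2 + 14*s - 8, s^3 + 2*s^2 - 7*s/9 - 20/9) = s - 1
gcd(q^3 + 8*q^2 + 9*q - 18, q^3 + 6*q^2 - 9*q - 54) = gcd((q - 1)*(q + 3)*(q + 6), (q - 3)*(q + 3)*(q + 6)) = q^2 + 9*q + 18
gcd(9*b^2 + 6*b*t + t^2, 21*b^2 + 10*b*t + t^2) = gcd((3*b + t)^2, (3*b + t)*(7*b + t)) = 3*b + t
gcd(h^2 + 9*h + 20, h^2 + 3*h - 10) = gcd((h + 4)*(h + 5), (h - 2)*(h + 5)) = h + 5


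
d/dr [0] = 0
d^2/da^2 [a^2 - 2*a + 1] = 2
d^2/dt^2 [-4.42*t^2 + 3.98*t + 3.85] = -8.84000000000000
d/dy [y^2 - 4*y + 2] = 2*y - 4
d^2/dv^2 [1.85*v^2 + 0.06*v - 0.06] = 3.70000000000000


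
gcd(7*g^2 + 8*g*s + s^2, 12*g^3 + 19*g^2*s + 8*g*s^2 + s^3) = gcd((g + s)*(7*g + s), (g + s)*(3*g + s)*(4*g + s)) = g + s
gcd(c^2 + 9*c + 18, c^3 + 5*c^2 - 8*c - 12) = c + 6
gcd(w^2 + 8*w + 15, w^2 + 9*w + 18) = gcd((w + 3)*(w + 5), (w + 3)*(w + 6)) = w + 3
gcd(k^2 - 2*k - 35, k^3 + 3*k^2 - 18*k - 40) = k + 5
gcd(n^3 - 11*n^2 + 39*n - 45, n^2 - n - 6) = n - 3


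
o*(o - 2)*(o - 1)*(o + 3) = o^4 - 7*o^2 + 6*o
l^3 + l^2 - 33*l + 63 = (l - 3)^2*(l + 7)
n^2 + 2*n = n*(n + 2)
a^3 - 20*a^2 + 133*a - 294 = (a - 7)^2*(a - 6)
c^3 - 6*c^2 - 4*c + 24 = (c - 6)*(c - 2)*(c + 2)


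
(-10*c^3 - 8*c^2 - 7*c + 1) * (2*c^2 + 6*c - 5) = -20*c^5 - 76*c^4 - 12*c^3 + 41*c - 5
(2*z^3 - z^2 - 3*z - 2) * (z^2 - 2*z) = 2*z^5 - 5*z^4 - z^3 + 4*z^2 + 4*z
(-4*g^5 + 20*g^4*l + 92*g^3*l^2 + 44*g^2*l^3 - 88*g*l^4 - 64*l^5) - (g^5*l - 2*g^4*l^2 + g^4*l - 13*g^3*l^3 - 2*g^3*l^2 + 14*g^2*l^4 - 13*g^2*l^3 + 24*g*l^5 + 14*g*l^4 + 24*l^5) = -g^5*l - 4*g^5 + 2*g^4*l^2 + 19*g^4*l + 13*g^3*l^3 + 94*g^3*l^2 - 14*g^2*l^4 + 57*g^2*l^3 - 24*g*l^5 - 102*g*l^4 - 88*l^5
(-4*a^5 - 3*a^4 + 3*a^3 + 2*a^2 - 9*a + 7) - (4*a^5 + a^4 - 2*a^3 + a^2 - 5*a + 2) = -8*a^5 - 4*a^4 + 5*a^3 + a^2 - 4*a + 5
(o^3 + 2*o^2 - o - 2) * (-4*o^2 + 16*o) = -4*o^5 + 8*o^4 + 36*o^3 - 8*o^2 - 32*o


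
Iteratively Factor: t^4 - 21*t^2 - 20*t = (t)*(t^3 - 21*t - 20) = t*(t - 5)*(t^2 + 5*t + 4) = t*(t - 5)*(t + 1)*(t + 4)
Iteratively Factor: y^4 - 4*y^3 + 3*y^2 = (y)*(y^3 - 4*y^2 + 3*y) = y*(y - 1)*(y^2 - 3*y) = y*(y - 3)*(y - 1)*(y)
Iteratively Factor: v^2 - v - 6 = (v - 3)*(v + 2)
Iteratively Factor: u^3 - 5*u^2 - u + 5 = (u - 5)*(u^2 - 1) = (u - 5)*(u - 1)*(u + 1)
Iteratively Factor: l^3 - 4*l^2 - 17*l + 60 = (l + 4)*(l^2 - 8*l + 15) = (l - 3)*(l + 4)*(l - 5)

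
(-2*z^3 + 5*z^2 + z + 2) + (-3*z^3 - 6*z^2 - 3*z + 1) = -5*z^3 - z^2 - 2*z + 3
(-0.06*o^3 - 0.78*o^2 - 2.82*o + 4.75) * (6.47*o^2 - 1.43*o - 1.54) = -0.3882*o^5 - 4.9608*o^4 - 17.0376*o^3 + 35.9663*o^2 - 2.4497*o - 7.315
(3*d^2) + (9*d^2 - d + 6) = 12*d^2 - d + 6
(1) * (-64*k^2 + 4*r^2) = -64*k^2 + 4*r^2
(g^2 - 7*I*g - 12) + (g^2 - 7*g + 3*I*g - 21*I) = 2*g^2 - 7*g - 4*I*g - 12 - 21*I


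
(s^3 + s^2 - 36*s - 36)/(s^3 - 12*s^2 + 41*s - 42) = (s^3 + s^2 - 36*s - 36)/(s^3 - 12*s^2 + 41*s - 42)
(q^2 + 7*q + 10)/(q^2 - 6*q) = (q^2 + 7*q + 10)/(q*(q - 6))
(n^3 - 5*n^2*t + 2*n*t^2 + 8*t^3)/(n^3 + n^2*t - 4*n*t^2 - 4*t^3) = (n - 4*t)/(n + 2*t)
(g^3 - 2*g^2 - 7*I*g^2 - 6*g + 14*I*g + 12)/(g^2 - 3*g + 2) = (g^2 - 7*I*g - 6)/(g - 1)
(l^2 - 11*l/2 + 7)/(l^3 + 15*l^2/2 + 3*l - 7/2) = (2*l^2 - 11*l + 14)/(2*l^3 + 15*l^2 + 6*l - 7)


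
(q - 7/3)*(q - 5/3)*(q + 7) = q^3 + 3*q^2 - 217*q/9 + 245/9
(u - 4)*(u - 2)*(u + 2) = u^3 - 4*u^2 - 4*u + 16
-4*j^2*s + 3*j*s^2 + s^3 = s*(-j + s)*(4*j + s)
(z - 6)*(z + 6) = z^2 - 36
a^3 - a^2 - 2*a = a*(a - 2)*(a + 1)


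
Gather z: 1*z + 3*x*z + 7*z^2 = 7*z^2 + z*(3*x + 1)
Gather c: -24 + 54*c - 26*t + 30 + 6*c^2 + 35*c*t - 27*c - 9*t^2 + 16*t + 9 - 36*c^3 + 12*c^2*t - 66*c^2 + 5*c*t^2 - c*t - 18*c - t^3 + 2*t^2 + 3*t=-36*c^3 + c^2*(12*t - 60) + c*(5*t^2 + 34*t + 9) - t^3 - 7*t^2 - 7*t + 15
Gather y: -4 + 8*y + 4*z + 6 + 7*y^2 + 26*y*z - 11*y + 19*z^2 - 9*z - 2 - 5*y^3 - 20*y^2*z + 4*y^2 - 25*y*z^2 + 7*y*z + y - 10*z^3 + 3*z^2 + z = -5*y^3 + y^2*(11 - 20*z) + y*(-25*z^2 + 33*z - 2) - 10*z^3 + 22*z^2 - 4*z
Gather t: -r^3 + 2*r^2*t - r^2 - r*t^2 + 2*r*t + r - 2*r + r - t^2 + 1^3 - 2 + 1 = -r^3 - r^2 + t^2*(-r - 1) + t*(2*r^2 + 2*r)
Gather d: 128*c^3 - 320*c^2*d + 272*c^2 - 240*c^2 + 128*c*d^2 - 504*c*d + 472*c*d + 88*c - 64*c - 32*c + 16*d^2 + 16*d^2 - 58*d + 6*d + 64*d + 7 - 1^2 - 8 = 128*c^3 + 32*c^2 - 8*c + d^2*(128*c + 32) + d*(-320*c^2 - 32*c + 12) - 2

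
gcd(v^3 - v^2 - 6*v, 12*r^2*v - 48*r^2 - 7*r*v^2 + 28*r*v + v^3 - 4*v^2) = 1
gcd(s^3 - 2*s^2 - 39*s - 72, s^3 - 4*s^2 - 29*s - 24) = s^2 - 5*s - 24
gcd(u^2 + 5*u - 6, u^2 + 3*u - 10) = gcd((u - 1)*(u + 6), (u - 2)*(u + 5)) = 1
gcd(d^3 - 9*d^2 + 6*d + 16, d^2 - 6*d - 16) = d - 8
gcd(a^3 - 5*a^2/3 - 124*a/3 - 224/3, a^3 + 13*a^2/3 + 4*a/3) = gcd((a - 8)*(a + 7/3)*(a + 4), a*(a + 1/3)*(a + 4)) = a + 4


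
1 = 1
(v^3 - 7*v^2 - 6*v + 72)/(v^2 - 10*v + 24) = v + 3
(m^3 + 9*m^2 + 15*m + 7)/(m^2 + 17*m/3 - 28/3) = 3*(m^2 + 2*m + 1)/(3*m - 4)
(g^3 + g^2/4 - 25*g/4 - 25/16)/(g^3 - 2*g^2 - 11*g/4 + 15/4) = (8*g^2 + 22*g + 5)/(4*(2*g^2 + g - 3))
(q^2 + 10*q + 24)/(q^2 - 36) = (q + 4)/(q - 6)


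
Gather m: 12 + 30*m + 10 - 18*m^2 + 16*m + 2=-18*m^2 + 46*m + 24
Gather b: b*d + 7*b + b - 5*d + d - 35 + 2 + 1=b*(d + 8) - 4*d - 32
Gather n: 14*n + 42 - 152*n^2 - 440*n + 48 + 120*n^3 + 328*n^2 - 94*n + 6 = 120*n^3 + 176*n^2 - 520*n + 96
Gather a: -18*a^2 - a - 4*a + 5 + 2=-18*a^2 - 5*a + 7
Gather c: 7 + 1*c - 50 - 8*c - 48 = -7*c - 91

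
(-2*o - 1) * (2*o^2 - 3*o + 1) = -4*o^3 + 4*o^2 + o - 1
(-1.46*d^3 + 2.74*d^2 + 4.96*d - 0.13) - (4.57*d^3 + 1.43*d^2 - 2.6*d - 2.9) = -6.03*d^3 + 1.31*d^2 + 7.56*d + 2.77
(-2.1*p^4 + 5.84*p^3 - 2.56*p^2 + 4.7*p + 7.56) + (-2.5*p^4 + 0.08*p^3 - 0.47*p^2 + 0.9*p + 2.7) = -4.6*p^4 + 5.92*p^3 - 3.03*p^2 + 5.6*p + 10.26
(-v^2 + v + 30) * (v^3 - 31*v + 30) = -v^5 + v^4 + 61*v^3 - 61*v^2 - 900*v + 900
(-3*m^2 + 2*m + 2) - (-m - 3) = -3*m^2 + 3*m + 5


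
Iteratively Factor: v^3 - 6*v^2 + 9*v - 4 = (v - 1)*(v^2 - 5*v + 4) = (v - 1)^2*(v - 4)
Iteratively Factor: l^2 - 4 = (l - 2)*(l + 2)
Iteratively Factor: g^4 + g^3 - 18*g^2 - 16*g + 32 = (g - 4)*(g^3 + 5*g^2 + 2*g - 8) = (g - 4)*(g + 2)*(g^2 + 3*g - 4) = (g - 4)*(g + 2)*(g + 4)*(g - 1)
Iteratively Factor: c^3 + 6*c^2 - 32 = (c + 4)*(c^2 + 2*c - 8) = (c - 2)*(c + 4)*(c + 4)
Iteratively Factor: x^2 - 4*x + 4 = (x - 2)*(x - 2)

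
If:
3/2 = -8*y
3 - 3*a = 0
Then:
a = 1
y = -3/16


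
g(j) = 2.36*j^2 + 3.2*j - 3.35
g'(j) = 4.72*j + 3.2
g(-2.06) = 0.07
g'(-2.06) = -6.52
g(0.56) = -0.82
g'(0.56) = 5.84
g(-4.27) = 26.02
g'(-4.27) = -16.95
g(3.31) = 33.10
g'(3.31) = 18.82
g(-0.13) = -3.73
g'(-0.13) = 2.59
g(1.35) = 5.27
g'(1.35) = 9.57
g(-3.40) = 13.05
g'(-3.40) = -12.85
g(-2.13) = 0.54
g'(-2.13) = -6.85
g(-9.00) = 159.01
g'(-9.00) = -39.28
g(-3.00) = 8.29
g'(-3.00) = -10.96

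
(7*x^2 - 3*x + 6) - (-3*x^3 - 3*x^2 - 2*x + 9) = 3*x^3 + 10*x^2 - x - 3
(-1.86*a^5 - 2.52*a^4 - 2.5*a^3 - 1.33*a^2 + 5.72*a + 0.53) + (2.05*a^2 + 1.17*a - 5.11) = -1.86*a^5 - 2.52*a^4 - 2.5*a^3 + 0.72*a^2 + 6.89*a - 4.58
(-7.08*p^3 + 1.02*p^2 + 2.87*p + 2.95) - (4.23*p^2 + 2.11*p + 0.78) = -7.08*p^3 - 3.21*p^2 + 0.76*p + 2.17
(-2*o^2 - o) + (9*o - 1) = -2*o^2 + 8*o - 1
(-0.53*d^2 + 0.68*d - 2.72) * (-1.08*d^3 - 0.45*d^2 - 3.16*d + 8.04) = 0.5724*d^5 - 0.4959*d^4 + 4.3064*d^3 - 5.186*d^2 + 14.0624*d - 21.8688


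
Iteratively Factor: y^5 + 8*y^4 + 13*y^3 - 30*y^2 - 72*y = (y + 3)*(y^4 + 5*y^3 - 2*y^2 - 24*y) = y*(y + 3)*(y^3 + 5*y^2 - 2*y - 24) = y*(y - 2)*(y + 3)*(y^2 + 7*y + 12) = y*(y - 2)*(y + 3)*(y + 4)*(y + 3)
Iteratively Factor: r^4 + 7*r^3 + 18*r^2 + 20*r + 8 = (r + 2)*(r^3 + 5*r^2 + 8*r + 4) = (r + 2)^2*(r^2 + 3*r + 2) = (r + 1)*(r + 2)^2*(r + 2)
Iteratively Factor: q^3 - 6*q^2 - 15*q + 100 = (q - 5)*(q^2 - q - 20) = (q - 5)^2*(q + 4)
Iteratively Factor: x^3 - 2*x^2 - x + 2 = (x - 2)*(x^2 - 1) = (x - 2)*(x + 1)*(x - 1)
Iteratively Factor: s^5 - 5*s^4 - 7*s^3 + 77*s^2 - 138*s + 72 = (s - 1)*(s^4 - 4*s^3 - 11*s^2 + 66*s - 72) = (s - 2)*(s - 1)*(s^3 - 2*s^2 - 15*s + 36) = (s - 3)*(s - 2)*(s - 1)*(s^2 + s - 12) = (s - 3)^2*(s - 2)*(s - 1)*(s + 4)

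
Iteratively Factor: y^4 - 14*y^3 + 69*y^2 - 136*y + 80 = (y - 1)*(y^3 - 13*y^2 + 56*y - 80) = (y - 5)*(y - 1)*(y^2 - 8*y + 16) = (y - 5)*(y - 4)*(y - 1)*(y - 4)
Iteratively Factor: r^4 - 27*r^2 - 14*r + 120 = (r - 5)*(r^3 + 5*r^2 - 2*r - 24) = (r - 5)*(r + 3)*(r^2 + 2*r - 8) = (r - 5)*(r + 3)*(r + 4)*(r - 2)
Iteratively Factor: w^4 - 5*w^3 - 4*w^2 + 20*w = (w - 2)*(w^3 - 3*w^2 - 10*w) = (w - 2)*(w + 2)*(w^2 - 5*w) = (w - 5)*(w - 2)*(w + 2)*(w)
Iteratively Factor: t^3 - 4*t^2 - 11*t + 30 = (t - 2)*(t^2 - 2*t - 15) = (t - 5)*(t - 2)*(t + 3)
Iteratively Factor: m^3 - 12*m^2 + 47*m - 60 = (m - 4)*(m^2 - 8*m + 15) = (m - 4)*(m - 3)*(m - 5)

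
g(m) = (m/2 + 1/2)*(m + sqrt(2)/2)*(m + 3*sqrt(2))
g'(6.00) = 93.67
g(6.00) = 240.44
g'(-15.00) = 252.23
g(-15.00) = -1076.28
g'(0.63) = 8.32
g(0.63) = 5.31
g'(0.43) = 6.81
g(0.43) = 3.80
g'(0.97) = 11.16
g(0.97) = 8.61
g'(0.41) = 6.67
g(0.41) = 3.66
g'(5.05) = 72.27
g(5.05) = 161.83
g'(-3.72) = 2.60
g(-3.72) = 2.14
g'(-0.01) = 3.92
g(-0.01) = 1.46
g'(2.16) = 23.82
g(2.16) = 29.00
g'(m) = (m/2 + 1/2)*(m + sqrt(2)/2) + (m/2 + 1/2)*(m + 3*sqrt(2)) + (m + sqrt(2)/2)*(m + 3*sqrt(2))/2 = 3*m^2/2 + m + 7*sqrt(2)*m/2 + 3/2 + 7*sqrt(2)/4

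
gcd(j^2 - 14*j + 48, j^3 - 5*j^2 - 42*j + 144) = j - 8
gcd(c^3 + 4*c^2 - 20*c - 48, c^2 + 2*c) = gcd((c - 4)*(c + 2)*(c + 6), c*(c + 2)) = c + 2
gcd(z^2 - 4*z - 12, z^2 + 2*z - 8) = 1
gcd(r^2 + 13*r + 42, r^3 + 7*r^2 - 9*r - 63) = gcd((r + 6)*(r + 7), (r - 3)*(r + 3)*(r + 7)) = r + 7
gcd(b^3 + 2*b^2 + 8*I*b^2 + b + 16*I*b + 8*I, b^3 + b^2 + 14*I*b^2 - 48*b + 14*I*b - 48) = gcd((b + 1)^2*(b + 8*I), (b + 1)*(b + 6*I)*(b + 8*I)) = b^2 + b*(1 + 8*I) + 8*I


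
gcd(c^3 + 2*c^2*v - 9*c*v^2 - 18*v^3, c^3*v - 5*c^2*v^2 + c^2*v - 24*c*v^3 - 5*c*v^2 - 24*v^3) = c + 3*v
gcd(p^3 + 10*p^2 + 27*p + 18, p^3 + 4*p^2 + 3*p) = p^2 + 4*p + 3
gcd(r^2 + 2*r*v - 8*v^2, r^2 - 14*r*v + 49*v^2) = 1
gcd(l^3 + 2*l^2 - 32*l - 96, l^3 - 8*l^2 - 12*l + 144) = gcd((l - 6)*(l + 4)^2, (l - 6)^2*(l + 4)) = l^2 - 2*l - 24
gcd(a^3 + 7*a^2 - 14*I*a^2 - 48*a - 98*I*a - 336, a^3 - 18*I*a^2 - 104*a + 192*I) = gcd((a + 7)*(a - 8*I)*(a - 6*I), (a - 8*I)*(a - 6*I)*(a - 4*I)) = a^2 - 14*I*a - 48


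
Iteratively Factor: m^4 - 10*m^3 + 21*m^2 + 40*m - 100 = (m - 2)*(m^3 - 8*m^2 + 5*m + 50) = (m - 5)*(m - 2)*(m^2 - 3*m - 10) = (m - 5)^2*(m - 2)*(m + 2)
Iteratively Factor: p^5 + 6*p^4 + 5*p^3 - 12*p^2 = (p)*(p^4 + 6*p^3 + 5*p^2 - 12*p) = p*(p + 3)*(p^3 + 3*p^2 - 4*p) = p*(p - 1)*(p + 3)*(p^2 + 4*p) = p^2*(p - 1)*(p + 3)*(p + 4)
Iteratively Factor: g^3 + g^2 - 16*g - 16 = (g + 4)*(g^2 - 3*g - 4) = (g - 4)*(g + 4)*(g + 1)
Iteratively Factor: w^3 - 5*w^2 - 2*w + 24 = (w - 4)*(w^2 - w - 6) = (w - 4)*(w + 2)*(w - 3)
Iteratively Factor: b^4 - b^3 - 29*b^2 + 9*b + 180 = (b - 3)*(b^3 + 2*b^2 - 23*b - 60) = (b - 3)*(b + 3)*(b^2 - b - 20) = (b - 5)*(b - 3)*(b + 3)*(b + 4)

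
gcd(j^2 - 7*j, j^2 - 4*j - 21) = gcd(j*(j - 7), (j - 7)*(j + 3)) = j - 7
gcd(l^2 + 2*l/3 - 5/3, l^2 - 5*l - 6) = 1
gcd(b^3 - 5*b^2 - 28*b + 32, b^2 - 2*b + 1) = b - 1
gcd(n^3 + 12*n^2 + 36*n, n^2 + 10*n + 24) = n + 6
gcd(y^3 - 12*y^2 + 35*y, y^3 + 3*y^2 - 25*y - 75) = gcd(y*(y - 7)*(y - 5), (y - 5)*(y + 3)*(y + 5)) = y - 5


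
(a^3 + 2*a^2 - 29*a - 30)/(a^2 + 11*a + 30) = (a^2 - 4*a - 5)/(a + 5)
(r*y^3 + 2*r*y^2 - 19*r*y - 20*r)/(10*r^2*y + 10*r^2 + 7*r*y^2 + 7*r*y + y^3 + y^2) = r*(y^2 + y - 20)/(10*r^2 + 7*r*y + y^2)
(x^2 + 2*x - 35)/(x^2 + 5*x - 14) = (x - 5)/(x - 2)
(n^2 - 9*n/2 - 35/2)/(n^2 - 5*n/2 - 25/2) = (n - 7)/(n - 5)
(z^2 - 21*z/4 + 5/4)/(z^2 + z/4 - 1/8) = 2*(z - 5)/(2*z + 1)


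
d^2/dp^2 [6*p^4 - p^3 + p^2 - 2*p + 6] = 72*p^2 - 6*p + 2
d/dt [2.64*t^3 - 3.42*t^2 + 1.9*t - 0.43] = 7.92*t^2 - 6.84*t + 1.9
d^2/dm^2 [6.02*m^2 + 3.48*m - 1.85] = 12.0400000000000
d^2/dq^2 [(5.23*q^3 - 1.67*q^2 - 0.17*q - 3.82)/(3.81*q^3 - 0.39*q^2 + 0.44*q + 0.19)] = (-32.9412599999998*q^6 - 67.4118539999999*q^5 - 692.536842*q^4 + 110.48825*q^3 - 38.551578*q^2 + 21.582096*q - 2.137378)/(55.306341*q^9 - 16.983837*q^8 + 20.899755*q^7 + 4.292082*q^6 + 0.719694*q^5 + 1.771281*q^4 + 0.302183*q^3 + 0.068115*q^2 + 0.047652*q + 0.006859)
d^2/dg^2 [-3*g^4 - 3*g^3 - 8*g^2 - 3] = -36*g^2 - 18*g - 16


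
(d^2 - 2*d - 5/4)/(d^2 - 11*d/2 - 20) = (-4*d^2 + 8*d + 5)/(2*(-2*d^2 + 11*d + 40))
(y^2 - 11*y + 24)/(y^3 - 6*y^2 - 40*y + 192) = (y - 3)/(y^2 + 2*y - 24)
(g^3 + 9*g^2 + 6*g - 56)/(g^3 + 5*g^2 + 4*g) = (g^2 + 5*g - 14)/(g*(g + 1))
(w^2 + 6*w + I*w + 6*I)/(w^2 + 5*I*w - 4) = (w + 6)/(w + 4*I)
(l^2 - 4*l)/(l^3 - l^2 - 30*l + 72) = l/(l^2 + 3*l - 18)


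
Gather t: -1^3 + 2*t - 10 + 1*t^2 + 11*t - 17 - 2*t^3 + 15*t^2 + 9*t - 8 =-2*t^3 + 16*t^2 + 22*t - 36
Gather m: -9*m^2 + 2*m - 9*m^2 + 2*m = -18*m^2 + 4*m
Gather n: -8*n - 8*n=-16*n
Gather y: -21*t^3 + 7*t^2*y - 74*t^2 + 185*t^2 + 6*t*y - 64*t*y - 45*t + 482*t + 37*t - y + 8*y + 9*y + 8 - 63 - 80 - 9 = -21*t^3 + 111*t^2 + 474*t + y*(7*t^2 - 58*t + 16) - 144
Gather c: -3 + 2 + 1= 0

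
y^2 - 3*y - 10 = (y - 5)*(y + 2)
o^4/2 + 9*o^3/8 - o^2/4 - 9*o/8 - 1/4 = (o/2 + 1)*(o - 1)*(o + 1/4)*(o + 1)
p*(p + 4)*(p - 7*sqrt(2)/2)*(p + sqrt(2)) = p^4 - 5*sqrt(2)*p^3/2 + 4*p^3 - 10*sqrt(2)*p^2 - 7*p^2 - 28*p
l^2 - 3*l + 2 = (l - 2)*(l - 1)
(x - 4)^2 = x^2 - 8*x + 16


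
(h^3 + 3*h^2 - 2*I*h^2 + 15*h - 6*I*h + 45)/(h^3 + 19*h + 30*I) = (h + 3)/(h + 2*I)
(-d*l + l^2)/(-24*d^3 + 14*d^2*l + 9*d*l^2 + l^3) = l/(24*d^2 + 10*d*l + l^2)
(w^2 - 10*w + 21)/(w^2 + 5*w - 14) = (w^2 - 10*w + 21)/(w^2 + 5*w - 14)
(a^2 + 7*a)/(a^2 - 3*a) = (a + 7)/(a - 3)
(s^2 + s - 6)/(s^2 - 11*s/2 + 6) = 2*(s^2 + s - 6)/(2*s^2 - 11*s + 12)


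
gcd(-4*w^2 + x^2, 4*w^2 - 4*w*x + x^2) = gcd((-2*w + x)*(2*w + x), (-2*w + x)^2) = -2*w + x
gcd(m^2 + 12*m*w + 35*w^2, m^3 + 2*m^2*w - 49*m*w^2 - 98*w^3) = m + 7*w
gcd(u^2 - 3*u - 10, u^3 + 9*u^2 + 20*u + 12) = u + 2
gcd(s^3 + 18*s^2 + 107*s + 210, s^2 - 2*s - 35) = s + 5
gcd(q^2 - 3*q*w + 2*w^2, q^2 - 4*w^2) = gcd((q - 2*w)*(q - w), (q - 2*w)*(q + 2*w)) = q - 2*w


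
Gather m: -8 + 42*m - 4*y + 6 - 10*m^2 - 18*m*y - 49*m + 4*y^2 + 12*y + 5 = -10*m^2 + m*(-18*y - 7) + 4*y^2 + 8*y + 3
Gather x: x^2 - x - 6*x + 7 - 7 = x^2 - 7*x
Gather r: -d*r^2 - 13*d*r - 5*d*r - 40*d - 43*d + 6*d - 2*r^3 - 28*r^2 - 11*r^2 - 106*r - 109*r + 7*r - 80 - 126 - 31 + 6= -77*d - 2*r^3 + r^2*(-d - 39) + r*(-18*d - 208) - 231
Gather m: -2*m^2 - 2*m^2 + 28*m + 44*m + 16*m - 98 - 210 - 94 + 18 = -4*m^2 + 88*m - 384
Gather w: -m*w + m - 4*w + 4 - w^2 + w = m - w^2 + w*(-m - 3) + 4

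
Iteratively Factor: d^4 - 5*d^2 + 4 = (d + 1)*(d^3 - d^2 - 4*d + 4) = (d - 1)*(d + 1)*(d^2 - 4) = (d - 1)*(d + 1)*(d + 2)*(d - 2)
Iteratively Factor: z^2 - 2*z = (z - 2)*(z)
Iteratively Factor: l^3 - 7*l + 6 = (l - 2)*(l^2 + 2*l - 3) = (l - 2)*(l + 3)*(l - 1)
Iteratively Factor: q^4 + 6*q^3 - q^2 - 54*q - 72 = (q - 3)*(q^3 + 9*q^2 + 26*q + 24) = (q - 3)*(q + 2)*(q^2 + 7*q + 12) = (q - 3)*(q + 2)*(q + 3)*(q + 4)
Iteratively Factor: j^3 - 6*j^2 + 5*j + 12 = (j - 4)*(j^2 - 2*j - 3) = (j - 4)*(j + 1)*(j - 3)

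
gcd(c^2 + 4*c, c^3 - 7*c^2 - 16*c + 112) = c + 4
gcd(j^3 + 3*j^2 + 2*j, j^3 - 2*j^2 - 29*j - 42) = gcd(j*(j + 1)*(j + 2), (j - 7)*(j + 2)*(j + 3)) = j + 2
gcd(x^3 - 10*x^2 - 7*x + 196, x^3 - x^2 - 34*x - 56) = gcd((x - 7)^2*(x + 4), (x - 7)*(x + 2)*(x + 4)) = x^2 - 3*x - 28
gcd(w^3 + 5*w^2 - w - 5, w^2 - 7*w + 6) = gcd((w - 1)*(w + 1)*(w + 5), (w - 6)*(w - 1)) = w - 1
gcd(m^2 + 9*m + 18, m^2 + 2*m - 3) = m + 3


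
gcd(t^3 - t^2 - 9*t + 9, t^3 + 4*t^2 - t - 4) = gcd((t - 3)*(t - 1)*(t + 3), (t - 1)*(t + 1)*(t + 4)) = t - 1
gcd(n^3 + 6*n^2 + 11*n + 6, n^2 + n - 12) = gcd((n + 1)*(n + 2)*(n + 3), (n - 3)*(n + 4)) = 1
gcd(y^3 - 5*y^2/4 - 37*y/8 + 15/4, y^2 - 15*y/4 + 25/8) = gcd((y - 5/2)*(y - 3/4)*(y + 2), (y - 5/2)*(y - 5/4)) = y - 5/2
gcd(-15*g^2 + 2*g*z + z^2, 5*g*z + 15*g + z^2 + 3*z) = 5*g + z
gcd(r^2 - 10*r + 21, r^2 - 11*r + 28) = r - 7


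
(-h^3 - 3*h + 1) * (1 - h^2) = h^5 + 2*h^3 - h^2 - 3*h + 1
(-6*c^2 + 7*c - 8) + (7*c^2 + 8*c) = c^2 + 15*c - 8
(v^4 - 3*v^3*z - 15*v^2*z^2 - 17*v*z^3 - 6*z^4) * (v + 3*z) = v^5 - 24*v^3*z^2 - 62*v^2*z^3 - 57*v*z^4 - 18*z^5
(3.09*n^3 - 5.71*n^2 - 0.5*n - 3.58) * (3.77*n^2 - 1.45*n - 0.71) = 11.6493*n^5 - 26.0072*n^4 + 4.2006*n^3 - 8.7175*n^2 + 5.546*n + 2.5418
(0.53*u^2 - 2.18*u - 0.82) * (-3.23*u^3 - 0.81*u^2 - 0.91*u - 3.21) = -1.7119*u^5 + 6.6121*u^4 + 3.9321*u^3 + 0.9467*u^2 + 7.744*u + 2.6322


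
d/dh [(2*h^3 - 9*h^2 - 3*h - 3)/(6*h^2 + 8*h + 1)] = (12*h^4 + 32*h^3 - 48*h^2 + 18*h + 21)/(36*h^4 + 96*h^3 + 76*h^2 + 16*h + 1)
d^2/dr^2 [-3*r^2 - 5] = -6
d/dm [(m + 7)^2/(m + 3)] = (m^2 + 6*m - 7)/(m^2 + 6*m + 9)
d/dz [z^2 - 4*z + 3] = 2*z - 4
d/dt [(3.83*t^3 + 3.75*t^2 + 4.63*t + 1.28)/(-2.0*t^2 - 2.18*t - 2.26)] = (-7.66*t^4 - 16.6988*t^3 - 24.8824*t^2 - 11.83*t - 7.6734)/(4.0*t^4 + 8.72*t^3 + 13.7924*t^2 + 9.8536*t + 5.1076)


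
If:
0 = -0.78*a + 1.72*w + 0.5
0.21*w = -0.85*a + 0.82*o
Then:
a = 2.20512820512821*w + 0.641025641025641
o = 2.54190118824265*w + 0.66447779862414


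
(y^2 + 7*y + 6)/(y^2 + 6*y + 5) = (y + 6)/(y + 5)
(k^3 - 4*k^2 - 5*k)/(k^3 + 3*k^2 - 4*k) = (k^2 - 4*k - 5)/(k^2 + 3*k - 4)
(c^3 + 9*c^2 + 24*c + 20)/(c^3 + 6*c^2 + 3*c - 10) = (c + 2)/(c - 1)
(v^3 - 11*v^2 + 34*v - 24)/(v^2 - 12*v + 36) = (v^2 - 5*v + 4)/(v - 6)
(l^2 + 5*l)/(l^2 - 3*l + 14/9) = 9*l*(l + 5)/(9*l^2 - 27*l + 14)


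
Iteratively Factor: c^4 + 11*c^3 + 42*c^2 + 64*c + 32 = (c + 1)*(c^3 + 10*c^2 + 32*c + 32) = (c + 1)*(c + 4)*(c^2 + 6*c + 8) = (c + 1)*(c + 4)^2*(c + 2)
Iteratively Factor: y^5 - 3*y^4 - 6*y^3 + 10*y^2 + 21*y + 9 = (y - 3)*(y^4 - 6*y^2 - 8*y - 3) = (y - 3)^2*(y^3 + 3*y^2 + 3*y + 1) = (y - 3)^2*(y + 1)*(y^2 + 2*y + 1) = (y - 3)^2*(y + 1)^2*(y + 1)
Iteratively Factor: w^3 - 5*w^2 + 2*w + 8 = (w + 1)*(w^2 - 6*w + 8) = (w - 4)*(w + 1)*(w - 2)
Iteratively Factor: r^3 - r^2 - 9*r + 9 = (r - 1)*(r^2 - 9) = (r - 3)*(r - 1)*(r + 3)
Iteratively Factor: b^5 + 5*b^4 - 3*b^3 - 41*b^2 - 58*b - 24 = (b + 1)*(b^4 + 4*b^3 - 7*b^2 - 34*b - 24) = (b + 1)*(b + 2)*(b^3 + 2*b^2 - 11*b - 12) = (b + 1)*(b + 2)*(b + 4)*(b^2 - 2*b - 3) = (b - 3)*(b + 1)*(b + 2)*(b + 4)*(b + 1)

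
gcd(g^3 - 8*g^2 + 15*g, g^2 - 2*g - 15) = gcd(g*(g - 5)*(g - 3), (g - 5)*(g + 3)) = g - 5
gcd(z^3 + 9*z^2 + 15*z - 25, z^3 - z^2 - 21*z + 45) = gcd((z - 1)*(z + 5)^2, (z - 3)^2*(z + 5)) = z + 5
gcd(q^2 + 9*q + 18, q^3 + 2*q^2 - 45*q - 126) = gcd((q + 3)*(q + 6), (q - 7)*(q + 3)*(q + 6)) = q^2 + 9*q + 18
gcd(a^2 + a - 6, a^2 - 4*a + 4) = a - 2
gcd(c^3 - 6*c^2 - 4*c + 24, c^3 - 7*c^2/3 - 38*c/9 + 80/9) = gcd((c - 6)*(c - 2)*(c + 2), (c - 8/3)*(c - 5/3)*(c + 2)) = c + 2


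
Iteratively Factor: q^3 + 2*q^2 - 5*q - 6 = (q - 2)*(q^2 + 4*q + 3) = (q - 2)*(q + 1)*(q + 3)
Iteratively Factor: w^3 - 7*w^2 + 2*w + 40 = (w + 2)*(w^2 - 9*w + 20) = (w - 5)*(w + 2)*(w - 4)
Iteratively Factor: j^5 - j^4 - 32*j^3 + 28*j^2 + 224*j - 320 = (j + 4)*(j^4 - 5*j^3 - 12*j^2 + 76*j - 80) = (j - 5)*(j + 4)*(j^3 - 12*j + 16) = (j - 5)*(j - 2)*(j + 4)*(j^2 + 2*j - 8) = (j - 5)*(j - 2)^2*(j + 4)*(j + 4)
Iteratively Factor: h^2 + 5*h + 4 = (h + 1)*(h + 4)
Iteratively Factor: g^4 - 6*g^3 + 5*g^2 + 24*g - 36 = (g + 2)*(g^3 - 8*g^2 + 21*g - 18) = (g - 2)*(g + 2)*(g^2 - 6*g + 9) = (g - 3)*(g - 2)*(g + 2)*(g - 3)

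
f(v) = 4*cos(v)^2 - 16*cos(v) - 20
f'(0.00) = 0.00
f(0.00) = -32.00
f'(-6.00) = 2.32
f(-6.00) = -31.68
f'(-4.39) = 17.58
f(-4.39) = -14.53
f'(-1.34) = -13.79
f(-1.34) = -23.45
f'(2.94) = 4.77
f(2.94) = -0.48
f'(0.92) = 8.87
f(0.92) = -28.23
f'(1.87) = 17.54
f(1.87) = -14.94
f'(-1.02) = -10.07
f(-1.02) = -27.28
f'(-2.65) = -10.88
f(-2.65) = -2.79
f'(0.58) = 5.10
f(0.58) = -30.58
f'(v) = -8*sin(v)*cos(v) + 16*sin(v)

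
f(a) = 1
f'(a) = 0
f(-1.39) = 1.00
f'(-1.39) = 0.00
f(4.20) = 1.00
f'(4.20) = 0.00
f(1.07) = 1.00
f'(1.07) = 0.00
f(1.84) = 1.00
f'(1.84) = 0.00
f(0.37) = 1.00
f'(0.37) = 0.00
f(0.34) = 1.00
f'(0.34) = 0.00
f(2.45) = 1.00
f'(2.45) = 0.00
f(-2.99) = 1.00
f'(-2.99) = 0.00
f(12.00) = 1.00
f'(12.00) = 0.00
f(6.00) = 1.00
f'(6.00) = 0.00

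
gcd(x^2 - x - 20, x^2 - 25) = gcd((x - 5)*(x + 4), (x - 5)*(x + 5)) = x - 5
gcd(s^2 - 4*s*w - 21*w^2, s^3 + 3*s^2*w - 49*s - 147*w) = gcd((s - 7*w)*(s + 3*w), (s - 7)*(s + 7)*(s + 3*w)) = s + 3*w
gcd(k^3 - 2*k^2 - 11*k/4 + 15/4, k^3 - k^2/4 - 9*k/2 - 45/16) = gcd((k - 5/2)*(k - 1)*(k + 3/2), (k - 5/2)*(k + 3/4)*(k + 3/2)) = k^2 - k - 15/4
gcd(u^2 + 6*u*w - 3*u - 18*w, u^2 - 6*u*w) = 1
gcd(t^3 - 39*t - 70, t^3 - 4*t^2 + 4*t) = 1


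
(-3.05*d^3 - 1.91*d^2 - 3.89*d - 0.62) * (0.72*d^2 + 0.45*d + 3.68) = -2.196*d^5 - 2.7477*d^4 - 14.8843*d^3 - 9.2257*d^2 - 14.5942*d - 2.2816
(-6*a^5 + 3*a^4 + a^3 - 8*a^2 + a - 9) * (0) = 0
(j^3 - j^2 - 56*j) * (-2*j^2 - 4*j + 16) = -2*j^5 - 2*j^4 + 132*j^3 + 208*j^2 - 896*j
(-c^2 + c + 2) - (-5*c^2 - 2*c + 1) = 4*c^2 + 3*c + 1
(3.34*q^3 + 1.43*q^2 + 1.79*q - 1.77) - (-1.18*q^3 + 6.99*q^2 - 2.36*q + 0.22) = 4.52*q^3 - 5.56*q^2 + 4.15*q - 1.99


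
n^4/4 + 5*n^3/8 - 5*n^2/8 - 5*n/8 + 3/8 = (n/4 + 1/4)*(n - 1)*(n - 1/2)*(n + 3)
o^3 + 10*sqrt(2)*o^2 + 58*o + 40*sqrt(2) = (o + sqrt(2))*(o + 4*sqrt(2))*(o + 5*sqrt(2))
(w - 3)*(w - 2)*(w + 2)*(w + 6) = w^4 + 3*w^3 - 22*w^2 - 12*w + 72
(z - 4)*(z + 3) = z^2 - z - 12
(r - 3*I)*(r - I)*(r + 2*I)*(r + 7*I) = r^4 + 5*I*r^3 + 19*r^2 + 29*I*r + 42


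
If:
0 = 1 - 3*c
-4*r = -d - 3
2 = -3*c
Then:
No Solution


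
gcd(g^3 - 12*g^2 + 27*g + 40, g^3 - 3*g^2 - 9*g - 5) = g^2 - 4*g - 5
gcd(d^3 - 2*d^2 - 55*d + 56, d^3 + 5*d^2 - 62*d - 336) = d^2 - d - 56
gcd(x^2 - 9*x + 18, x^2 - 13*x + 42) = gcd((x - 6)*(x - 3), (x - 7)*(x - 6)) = x - 6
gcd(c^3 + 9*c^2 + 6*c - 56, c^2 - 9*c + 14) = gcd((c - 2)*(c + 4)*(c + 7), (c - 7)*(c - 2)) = c - 2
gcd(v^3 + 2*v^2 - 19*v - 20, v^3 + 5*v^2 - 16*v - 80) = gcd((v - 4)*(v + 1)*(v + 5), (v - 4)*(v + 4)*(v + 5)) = v^2 + v - 20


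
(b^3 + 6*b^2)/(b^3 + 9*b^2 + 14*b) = b*(b + 6)/(b^2 + 9*b + 14)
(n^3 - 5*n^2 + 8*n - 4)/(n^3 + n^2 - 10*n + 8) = (n - 2)/(n + 4)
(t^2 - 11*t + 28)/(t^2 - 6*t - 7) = (t - 4)/(t + 1)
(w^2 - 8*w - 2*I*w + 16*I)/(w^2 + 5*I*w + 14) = (w - 8)/(w + 7*I)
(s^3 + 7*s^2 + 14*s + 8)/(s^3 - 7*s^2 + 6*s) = (s^3 + 7*s^2 + 14*s + 8)/(s*(s^2 - 7*s + 6))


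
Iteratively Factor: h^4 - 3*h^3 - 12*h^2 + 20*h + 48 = (h + 2)*(h^3 - 5*h^2 - 2*h + 24) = (h - 4)*(h + 2)*(h^2 - h - 6) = (h - 4)*(h + 2)^2*(h - 3)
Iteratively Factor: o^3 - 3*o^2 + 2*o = (o)*(o^2 - 3*o + 2) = o*(o - 1)*(o - 2)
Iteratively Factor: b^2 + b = (b)*(b + 1)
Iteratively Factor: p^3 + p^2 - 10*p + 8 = (p - 2)*(p^2 + 3*p - 4) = (p - 2)*(p + 4)*(p - 1)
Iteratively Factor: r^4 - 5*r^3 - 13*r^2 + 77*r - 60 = (r - 1)*(r^3 - 4*r^2 - 17*r + 60) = (r - 3)*(r - 1)*(r^2 - r - 20) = (r - 5)*(r - 3)*(r - 1)*(r + 4)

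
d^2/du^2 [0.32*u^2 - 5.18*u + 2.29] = 0.640000000000000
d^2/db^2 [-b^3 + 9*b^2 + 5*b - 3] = 18 - 6*b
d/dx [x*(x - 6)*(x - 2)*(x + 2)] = 4*x^3 - 18*x^2 - 8*x + 24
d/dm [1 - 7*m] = -7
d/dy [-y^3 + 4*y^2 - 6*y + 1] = -3*y^2 + 8*y - 6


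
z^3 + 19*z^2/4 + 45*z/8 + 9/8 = (z + 1/4)*(z + 3/2)*(z + 3)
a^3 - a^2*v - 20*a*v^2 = a*(a - 5*v)*(a + 4*v)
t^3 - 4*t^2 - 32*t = t*(t - 8)*(t + 4)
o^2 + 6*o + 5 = (o + 1)*(o + 5)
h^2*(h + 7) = h^3 + 7*h^2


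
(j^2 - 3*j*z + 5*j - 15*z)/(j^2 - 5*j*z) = (j^2 - 3*j*z + 5*j - 15*z)/(j*(j - 5*z))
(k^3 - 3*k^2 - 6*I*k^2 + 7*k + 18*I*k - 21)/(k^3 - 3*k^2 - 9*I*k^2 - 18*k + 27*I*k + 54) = (k^2 - 6*I*k + 7)/(k^2 - 9*I*k - 18)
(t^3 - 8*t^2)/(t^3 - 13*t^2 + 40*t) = t/(t - 5)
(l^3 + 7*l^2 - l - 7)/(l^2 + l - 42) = (l^2 - 1)/(l - 6)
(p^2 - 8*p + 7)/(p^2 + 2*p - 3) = (p - 7)/(p + 3)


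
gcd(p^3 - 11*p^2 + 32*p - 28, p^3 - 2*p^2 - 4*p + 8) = p^2 - 4*p + 4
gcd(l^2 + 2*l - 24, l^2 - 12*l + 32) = l - 4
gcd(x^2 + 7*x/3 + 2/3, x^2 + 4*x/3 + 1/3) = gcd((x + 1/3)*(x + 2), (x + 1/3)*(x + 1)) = x + 1/3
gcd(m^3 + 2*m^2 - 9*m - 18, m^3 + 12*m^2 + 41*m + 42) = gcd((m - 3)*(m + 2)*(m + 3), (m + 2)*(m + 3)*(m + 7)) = m^2 + 5*m + 6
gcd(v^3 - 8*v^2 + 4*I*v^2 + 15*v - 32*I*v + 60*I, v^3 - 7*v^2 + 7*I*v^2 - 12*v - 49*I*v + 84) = v + 4*I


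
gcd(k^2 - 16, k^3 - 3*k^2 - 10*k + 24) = k - 4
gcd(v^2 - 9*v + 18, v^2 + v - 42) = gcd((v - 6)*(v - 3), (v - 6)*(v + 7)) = v - 6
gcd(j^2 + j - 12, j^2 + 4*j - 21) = j - 3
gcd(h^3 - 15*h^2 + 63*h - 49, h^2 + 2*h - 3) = h - 1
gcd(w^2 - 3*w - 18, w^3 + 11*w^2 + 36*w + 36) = w + 3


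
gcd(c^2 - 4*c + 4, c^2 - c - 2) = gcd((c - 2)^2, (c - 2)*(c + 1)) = c - 2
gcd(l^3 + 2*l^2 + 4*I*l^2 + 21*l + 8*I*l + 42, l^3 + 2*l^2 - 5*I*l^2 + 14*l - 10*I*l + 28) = l + 2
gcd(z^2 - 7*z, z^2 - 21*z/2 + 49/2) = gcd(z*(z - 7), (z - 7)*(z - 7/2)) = z - 7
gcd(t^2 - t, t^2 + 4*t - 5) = t - 1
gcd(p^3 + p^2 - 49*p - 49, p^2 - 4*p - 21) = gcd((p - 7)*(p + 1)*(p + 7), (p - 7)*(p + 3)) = p - 7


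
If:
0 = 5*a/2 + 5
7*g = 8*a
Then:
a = -2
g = -16/7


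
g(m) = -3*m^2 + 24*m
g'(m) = 24 - 6*m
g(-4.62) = -174.91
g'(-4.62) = 51.72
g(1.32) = 26.45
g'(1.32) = 16.08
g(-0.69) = -17.99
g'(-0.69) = 28.14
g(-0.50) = -12.75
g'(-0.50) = 27.00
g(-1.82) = -53.62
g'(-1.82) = 34.92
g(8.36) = -9.03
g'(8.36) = -26.16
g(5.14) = 44.10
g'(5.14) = -6.84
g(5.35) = 42.53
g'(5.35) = -8.10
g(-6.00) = -252.00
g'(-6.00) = 60.00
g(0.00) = 0.00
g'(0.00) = 24.00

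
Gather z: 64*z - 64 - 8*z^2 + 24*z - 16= -8*z^2 + 88*z - 80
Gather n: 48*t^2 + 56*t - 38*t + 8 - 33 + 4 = 48*t^2 + 18*t - 21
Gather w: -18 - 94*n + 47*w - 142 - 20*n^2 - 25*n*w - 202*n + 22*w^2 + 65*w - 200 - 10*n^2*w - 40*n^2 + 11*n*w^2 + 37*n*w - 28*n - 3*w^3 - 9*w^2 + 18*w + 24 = -60*n^2 - 324*n - 3*w^3 + w^2*(11*n + 13) + w*(-10*n^2 + 12*n + 130) - 336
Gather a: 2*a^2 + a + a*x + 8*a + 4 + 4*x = 2*a^2 + a*(x + 9) + 4*x + 4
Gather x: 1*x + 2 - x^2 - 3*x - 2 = -x^2 - 2*x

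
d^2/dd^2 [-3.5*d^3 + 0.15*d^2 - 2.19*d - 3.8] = 0.3 - 21.0*d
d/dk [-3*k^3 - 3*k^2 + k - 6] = -9*k^2 - 6*k + 1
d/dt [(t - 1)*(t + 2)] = 2*t + 1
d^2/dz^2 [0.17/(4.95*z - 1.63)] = 8.33085/(4.95*z - 1.63)^3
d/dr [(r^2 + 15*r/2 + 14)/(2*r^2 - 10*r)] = (-25*r^2 - 56*r + 140)/(4*r^2*(r^2 - 10*r + 25))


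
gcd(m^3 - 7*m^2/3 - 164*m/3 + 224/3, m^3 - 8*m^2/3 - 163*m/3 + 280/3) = m^2 - m - 56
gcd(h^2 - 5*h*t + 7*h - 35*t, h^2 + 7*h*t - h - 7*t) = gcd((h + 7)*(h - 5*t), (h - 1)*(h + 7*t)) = 1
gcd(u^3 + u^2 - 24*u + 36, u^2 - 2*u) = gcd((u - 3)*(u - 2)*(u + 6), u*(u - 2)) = u - 2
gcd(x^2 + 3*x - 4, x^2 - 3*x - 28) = x + 4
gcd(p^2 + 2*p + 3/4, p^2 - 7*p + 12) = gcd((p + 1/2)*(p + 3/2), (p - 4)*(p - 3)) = 1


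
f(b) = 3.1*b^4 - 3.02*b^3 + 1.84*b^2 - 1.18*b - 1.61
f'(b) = 12.4*b^3 - 9.06*b^2 + 3.68*b - 1.18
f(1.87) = 20.78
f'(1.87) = 55.11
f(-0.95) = 6.29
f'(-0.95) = -23.48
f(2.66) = 106.63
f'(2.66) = 177.89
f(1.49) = 6.01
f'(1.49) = 25.21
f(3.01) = 183.62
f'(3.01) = 265.97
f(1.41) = 4.17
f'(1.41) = 20.76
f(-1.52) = 31.59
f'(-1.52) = -71.25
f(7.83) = 10304.43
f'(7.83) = 5424.78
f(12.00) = 59312.23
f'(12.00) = 20165.54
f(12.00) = 59312.23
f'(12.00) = 20165.54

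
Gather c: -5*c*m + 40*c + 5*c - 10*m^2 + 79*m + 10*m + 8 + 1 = c*(45 - 5*m) - 10*m^2 + 89*m + 9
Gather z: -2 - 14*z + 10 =8 - 14*z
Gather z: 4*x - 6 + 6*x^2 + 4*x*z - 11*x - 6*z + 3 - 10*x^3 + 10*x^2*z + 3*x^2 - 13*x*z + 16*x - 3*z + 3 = -10*x^3 + 9*x^2 + 9*x + z*(10*x^2 - 9*x - 9)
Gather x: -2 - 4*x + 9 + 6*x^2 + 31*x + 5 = 6*x^2 + 27*x + 12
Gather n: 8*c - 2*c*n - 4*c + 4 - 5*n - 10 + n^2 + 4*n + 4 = 4*c + n^2 + n*(-2*c - 1) - 2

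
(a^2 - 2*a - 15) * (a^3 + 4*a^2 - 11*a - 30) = a^5 + 2*a^4 - 34*a^3 - 68*a^2 + 225*a + 450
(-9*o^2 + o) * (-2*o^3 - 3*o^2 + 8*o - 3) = 18*o^5 + 25*o^4 - 75*o^3 + 35*o^2 - 3*o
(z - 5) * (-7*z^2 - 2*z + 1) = -7*z^3 + 33*z^2 + 11*z - 5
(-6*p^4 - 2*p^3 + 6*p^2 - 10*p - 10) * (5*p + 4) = -30*p^5 - 34*p^4 + 22*p^3 - 26*p^2 - 90*p - 40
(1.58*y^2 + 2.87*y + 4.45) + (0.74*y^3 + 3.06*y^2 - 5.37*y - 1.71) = 0.74*y^3 + 4.64*y^2 - 2.5*y + 2.74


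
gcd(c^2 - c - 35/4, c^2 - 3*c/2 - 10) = c + 5/2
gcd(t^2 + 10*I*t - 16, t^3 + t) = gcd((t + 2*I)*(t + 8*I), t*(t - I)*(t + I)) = 1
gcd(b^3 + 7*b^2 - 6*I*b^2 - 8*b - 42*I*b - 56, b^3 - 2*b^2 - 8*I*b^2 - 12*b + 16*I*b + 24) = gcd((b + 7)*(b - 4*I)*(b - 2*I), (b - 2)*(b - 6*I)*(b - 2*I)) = b - 2*I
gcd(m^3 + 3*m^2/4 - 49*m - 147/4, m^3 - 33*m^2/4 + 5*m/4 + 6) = m + 3/4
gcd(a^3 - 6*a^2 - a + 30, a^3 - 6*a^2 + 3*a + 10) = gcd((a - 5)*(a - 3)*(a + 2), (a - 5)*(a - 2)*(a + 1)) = a - 5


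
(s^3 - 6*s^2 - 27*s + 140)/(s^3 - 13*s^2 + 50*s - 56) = (s + 5)/(s - 2)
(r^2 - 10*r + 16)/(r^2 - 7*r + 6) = (r^2 - 10*r + 16)/(r^2 - 7*r + 6)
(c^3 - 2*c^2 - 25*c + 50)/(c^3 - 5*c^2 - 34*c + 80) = (c - 5)/(c - 8)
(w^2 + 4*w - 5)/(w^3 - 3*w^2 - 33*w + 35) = 1/(w - 7)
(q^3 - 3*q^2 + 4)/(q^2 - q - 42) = (-q^3 + 3*q^2 - 4)/(-q^2 + q + 42)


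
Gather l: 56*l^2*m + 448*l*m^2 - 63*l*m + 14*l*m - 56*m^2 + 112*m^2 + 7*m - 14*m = 56*l^2*m + l*(448*m^2 - 49*m) + 56*m^2 - 7*m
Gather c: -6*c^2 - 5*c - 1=-6*c^2 - 5*c - 1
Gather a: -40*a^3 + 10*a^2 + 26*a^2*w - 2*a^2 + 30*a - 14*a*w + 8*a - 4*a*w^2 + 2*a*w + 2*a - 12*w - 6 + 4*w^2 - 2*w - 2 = -40*a^3 + a^2*(26*w + 8) + a*(-4*w^2 - 12*w + 40) + 4*w^2 - 14*w - 8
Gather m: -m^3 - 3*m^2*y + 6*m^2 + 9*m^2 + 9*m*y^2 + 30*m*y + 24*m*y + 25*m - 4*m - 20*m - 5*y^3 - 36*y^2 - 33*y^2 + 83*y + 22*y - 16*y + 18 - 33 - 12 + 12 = -m^3 + m^2*(15 - 3*y) + m*(9*y^2 + 54*y + 1) - 5*y^3 - 69*y^2 + 89*y - 15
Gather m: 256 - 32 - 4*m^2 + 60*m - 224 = -4*m^2 + 60*m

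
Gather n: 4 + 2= 6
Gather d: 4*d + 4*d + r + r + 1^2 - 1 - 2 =8*d + 2*r - 2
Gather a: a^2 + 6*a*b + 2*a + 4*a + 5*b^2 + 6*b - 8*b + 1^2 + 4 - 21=a^2 + a*(6*b + 6) + 5*b^2 - 2*b - 16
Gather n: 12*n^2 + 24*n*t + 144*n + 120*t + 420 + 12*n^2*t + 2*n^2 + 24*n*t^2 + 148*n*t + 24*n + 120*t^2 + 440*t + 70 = n^2*(12*t + 14) + n*(24*t^2 + 172*t + 168) + 120*t^2 + 560*t + 490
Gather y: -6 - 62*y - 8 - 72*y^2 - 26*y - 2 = -72*y^2 - 88*y - 16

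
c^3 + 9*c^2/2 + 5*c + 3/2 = (c + 1/2)*(c + 1)*(c + 3)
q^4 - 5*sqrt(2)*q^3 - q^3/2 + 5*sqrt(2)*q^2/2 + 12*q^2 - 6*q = q*(q - 1/2)*(q - 3*sqrt(2))*(q - 2*sqrt(2))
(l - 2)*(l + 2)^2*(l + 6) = l^4 + 8*l^3 + 8*l^2 - 32*l - 48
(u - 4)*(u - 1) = u^2 - 5*u + 4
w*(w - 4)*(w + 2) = w^3 - 2*w^2 - 8*w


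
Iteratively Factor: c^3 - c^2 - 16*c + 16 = (c - 1)*(c^2 - 16) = (c - 4)*(c - 1)*(c + 4)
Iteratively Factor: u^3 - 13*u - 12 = (u - 4)*(u^2 + 4*u + 3) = (u - 4)*(u + 1)*(u + 3)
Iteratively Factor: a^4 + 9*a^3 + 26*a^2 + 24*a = (a + 4)*(a^3 + 5*a^2 + 6*a) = (a + 3)*(a + 4)*(a^2 + 2*a) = a*(a + 3)*(a + 4)*(a + 2)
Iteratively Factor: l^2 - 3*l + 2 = (l - 1)*(l - 2)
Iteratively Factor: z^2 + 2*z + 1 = (z + 1)*(z + 1)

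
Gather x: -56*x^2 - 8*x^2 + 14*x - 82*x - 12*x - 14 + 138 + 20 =-64*x^2 - 80*x + 144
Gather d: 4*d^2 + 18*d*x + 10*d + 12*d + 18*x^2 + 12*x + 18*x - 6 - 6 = 4*d^2 + d*(18*x + 22) + 18*x^2 + 30*x - 12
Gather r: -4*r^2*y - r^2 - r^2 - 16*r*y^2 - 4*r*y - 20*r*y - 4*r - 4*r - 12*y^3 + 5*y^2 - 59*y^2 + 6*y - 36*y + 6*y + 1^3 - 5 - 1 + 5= r^2*(-4*y - 2) + r*(-16*y^2 - 24*y - 8) - 12*y^3 - 54*y^2 - 24*y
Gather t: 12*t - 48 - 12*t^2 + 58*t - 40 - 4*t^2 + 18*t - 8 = -16*t^2 + 88*t - 96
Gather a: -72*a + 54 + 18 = 72 - 72*a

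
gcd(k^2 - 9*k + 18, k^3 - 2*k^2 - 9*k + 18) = k - 3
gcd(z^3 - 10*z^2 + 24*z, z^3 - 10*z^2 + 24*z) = z^3 - 10*z^2 + 24*z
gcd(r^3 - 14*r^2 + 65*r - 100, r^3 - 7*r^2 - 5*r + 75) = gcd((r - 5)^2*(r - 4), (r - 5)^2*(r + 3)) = r^2 - 10*r + 25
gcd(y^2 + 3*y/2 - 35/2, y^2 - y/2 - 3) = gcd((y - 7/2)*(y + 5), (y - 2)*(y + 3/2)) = 1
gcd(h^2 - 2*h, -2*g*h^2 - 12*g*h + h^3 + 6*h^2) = h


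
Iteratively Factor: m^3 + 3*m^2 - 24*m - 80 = (m - 5)*(m^2 + 8*m + 16) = (m - 5)*(m + 4)*(m + 4)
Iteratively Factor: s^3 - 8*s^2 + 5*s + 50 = (s + 2)*(s^2 - 10*s + 25) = (s - 5)*(s + 2)*(s - 5)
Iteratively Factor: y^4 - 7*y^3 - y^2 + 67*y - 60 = (y - 4)*(y^3 - 3*y^2 - 13*y + 15) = (y - 4)*(y - 1)*(y^2 - 2*y - 15) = (y - 4)*(y - 1)*(y + 3)*(y - 5)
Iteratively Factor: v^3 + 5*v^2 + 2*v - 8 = (v + 4)*(v^2 + v - 2) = (v - 1)*(v + 4)*(v + 2)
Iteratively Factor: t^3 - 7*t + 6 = (t - 1)*(t^2 + t - 6) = (t - 2)*(t - 1)*(t + 3)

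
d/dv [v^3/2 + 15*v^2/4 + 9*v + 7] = 3*v^2/2 + 15*v/2 + 9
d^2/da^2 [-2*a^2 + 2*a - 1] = -4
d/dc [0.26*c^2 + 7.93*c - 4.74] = 0.52*c + 7.93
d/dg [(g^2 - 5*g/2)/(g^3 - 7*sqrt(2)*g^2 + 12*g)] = (-g^2 + 5*g - 35*sqrt(2)/2 + 12)/(g^4 - 14*sqrt(2)*g^3 + 122*g^2 - 168*sqrt(2)*g + 144)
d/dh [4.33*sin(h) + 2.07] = 4.33*cos(h)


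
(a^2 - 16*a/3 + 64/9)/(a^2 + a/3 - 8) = (a - 8/3)/(a + 3)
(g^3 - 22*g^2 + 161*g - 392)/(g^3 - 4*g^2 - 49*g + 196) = (g^2 - 15*g + 56)/(g^2 + 3*g - 28)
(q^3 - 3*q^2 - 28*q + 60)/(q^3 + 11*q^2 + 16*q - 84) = (q^2 - q - 30)/(q^2 + 13*q + 42)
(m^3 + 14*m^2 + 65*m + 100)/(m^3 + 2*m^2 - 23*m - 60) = (m^2 + 10*m + 25)/(m^2 - 2*m - 15)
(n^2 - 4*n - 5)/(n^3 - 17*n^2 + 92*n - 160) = (n + 1)/(n^2 - 12*n + 32)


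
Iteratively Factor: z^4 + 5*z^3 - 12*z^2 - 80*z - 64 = (z - 4)*(z^3 + 9*z^2 + 24*z + 16) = (z - 4)*(z + 4)*(z^2 + 5*z + 4) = (z - 4)*(z + 4)^2*(z + 1)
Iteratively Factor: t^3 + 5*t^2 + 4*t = (t + 4)*(t^2 + t) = t*(t + 4)*(t + 1)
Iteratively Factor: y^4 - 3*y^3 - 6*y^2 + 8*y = (y - 1)*(y^3 - 2*y^2 - 8*y) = (y - 4)*(y - 1)*(y^2 + 2*y) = (y - 4)*(y - 1)*(y + 2)*(y)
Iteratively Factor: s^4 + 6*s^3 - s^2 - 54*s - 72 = (s - 3)*(s^3 + 9*s^2 + 26*s + 24) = (s - 3)*(s + 4)*(s^2 + 5*s + 6) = (s - 3)*(s + 2)*(s + 4)*(s + 3)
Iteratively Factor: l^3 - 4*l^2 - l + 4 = (l - 4)*(l^2 - 1) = (l - 4)*(l - 1)*(l + 1)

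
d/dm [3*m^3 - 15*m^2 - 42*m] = 9*m^2 - 30*m - 42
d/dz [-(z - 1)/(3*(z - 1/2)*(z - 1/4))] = 8*(8*z^2 - 16*z + 5)/(3*(64*z^4 - 96*z^3 + 52*z^2 - 12*z + 1))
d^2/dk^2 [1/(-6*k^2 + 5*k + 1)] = 2*(-36*k^2 + 30*k + (12*k - 5)^2 + 6)/(-6*k^2 + 5*k + 1)^3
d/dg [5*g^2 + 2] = 10*g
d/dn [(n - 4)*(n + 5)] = 2*n + 1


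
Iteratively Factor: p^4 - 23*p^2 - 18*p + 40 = (p - 5)*(p^3 + 5*p^2 + 2*p - 8) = (p - 5)*(p + 2)*(p^2 + 3*p - 4) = (p - 5)*(p - 1)*(p + 2)*(p + 4)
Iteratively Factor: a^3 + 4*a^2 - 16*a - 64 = (a + 4)*(a^2 - 16) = (a - 4)*(a + 4)*(a + 4)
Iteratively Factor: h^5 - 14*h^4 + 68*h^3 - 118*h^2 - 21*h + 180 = (h + 1)*(h^4 - 15*h^3 + 83*h^2 - 201*h + 180) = (h - 5)*(h + 1)*(h^3 - 10*h^2 + 33*h - 36) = (h - 5)*(h - 3)*(h + 1)*(h^2 - 7*h + 12) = (h - 5)*(h - 3)^2*(h + 1)*(h - 4)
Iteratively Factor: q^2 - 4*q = (q)*(q - 4)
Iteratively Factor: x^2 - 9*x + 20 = (x - 4)*(x - 5)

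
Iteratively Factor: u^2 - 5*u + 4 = (u - 1)*(u - 4)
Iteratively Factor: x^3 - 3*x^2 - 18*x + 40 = (x - 2)*(x^2 - x - 20) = (x - 5)*(x - 2)*(x + 4)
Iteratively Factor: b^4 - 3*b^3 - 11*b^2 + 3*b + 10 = (b + 1)*(b^3 - 4*b^2 - 7*b + 10) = (b + 1)*(b + 2)*(b^2 - 6*b + 5) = (b - 1)*(b + 1)*(b + 2)*(b - 5)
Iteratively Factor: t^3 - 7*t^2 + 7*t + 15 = (t - 5)*(t^2 - 2*t - 3) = (t - 5)*(t - 3)*(t + 1)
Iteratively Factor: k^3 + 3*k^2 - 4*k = (k)*(k^2 + 3*k - 4) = k*(k - 1)*(k + 4)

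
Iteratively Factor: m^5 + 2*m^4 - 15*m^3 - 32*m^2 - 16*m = (m + 1)*(m^4 + m^3 - 16*m^2 - 16*m) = (m + 1)*(m + 4)*(m^3 - 3*m^2 - 4*m) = m*(m + 1)*(m + 4)*(m^2 - 3*m - 4) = m*(m + 1)^2*(m + 4)*(m - 4)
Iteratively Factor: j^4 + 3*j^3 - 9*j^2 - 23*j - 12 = (j + 4)*(j^3 - j^2 - 5*j - 3) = (j - 3)*(j + 4)*(j^2 + 2*j + 1) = (j - 3)*(j + 1)*(j + 4)*(j + 1)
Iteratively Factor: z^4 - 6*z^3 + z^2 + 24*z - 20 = (z - 5)*(z^3 - z^2 - 4*z + 4) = (z - 5)*(z - 2)*(z^2 + z - 2) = (z - 5)*(z - 2)*(z + 2)*(z - 1)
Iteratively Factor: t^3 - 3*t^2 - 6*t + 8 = (t + 2)*(t^2 - 5*t + 4) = (t - 1)*(t + 2)*(t - 4)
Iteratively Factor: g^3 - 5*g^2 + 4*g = (g - 4)*(g^2 - g) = g*(g - 4)*(g - 1)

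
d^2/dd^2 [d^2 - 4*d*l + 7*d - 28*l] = 2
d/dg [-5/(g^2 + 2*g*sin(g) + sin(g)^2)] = 10*(cos(g) + 1)/(g + sin(g))^3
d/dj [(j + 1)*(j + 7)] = 2*j + 8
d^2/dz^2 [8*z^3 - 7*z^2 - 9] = 48*z - 14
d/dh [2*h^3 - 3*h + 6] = 6*h^2 - 3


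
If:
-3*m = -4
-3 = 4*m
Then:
No Solution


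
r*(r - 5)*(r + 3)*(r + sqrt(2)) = r^4 - 2*r^3 + sqrt(2)*r^3 - 15*r^2 - 2*sqrt(2)*r^2 - 15*sqrt(2)*r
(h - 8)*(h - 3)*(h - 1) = h^3 - 12*h^2 + 35*h - 24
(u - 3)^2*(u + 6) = u^3 - 27*u + 54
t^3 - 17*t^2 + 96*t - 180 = (t - 6)^2*(t - 5)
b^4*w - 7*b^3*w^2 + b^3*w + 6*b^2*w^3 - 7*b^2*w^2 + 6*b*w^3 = b*(b - 6*w)*(b - w)*(b*w + w)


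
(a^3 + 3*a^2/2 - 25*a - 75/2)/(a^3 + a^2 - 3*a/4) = 2*(a^2 - 25)/(a*(2*a - 1))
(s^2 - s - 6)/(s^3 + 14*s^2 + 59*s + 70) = (s - 3)/(s^2 + 12*s + 35)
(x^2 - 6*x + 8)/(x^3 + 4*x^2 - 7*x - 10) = (x - 4)/(x^2 + 6*x + 5)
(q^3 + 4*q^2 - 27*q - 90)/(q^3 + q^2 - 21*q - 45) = (q + 6)/(q + 3)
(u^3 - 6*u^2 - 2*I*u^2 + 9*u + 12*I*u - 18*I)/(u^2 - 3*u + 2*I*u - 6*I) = (u^2 - u*(3 + 2*I) + 6*I)/(u + 2*I)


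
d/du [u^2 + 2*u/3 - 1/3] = 2*u + 2/3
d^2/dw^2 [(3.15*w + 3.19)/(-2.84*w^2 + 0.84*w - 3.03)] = (-(3.15*w + 3.19)*(5.68*w - 0.84)*(11.36*w - 1.68) + (53.676*w + 12.8272)*(2.84*w^2 - 0.84*w + 3.03))/(2.84*w^2 - 0.84*w + 3.03)^3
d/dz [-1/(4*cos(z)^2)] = -sin(z)/(2*cos(z)^3)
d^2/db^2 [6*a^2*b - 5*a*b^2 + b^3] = -10*a + 6*b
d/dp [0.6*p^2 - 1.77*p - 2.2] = 1.2*p - 1.77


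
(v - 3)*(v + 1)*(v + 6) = v^3 + 4*v^2 - 15*v - 18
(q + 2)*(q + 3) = q^2 + 5*q + 6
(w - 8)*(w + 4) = w^2 - 4*w - 32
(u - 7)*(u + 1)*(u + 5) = u^3 - u^2 - 37*u - 35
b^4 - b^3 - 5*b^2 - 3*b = b*(b - 3)*(b + 1)^2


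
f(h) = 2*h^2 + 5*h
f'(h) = 4*h + 5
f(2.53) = 25.45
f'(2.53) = 15.12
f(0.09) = 0.47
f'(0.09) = 5.36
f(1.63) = 13.46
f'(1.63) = 11.52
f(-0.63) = -2.36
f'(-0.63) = 2.48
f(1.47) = 11.67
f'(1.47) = 10.88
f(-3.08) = 3.57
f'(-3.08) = -7.32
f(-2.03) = -1.91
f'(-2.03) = -3.12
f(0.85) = 5.70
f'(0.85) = 8.40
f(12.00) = 348.00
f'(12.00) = 53.00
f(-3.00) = 3.00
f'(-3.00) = -7.00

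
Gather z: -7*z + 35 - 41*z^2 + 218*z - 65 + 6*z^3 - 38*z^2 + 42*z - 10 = 6*z^3 - 79*z^2 + 253*z - 40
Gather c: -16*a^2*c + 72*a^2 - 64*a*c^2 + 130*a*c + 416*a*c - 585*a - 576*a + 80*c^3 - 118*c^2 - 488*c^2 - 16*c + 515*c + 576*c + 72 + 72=72*a^2 - 1161*a + 80*c^3 + c^2*(-64*a - 606) + c*(-16*a^2 + 546*a + 1075) + 144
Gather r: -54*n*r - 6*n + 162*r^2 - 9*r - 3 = -6*n + 162*r^2 + r*(-54*n - 9) - 3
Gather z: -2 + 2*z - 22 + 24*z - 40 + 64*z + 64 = 90*z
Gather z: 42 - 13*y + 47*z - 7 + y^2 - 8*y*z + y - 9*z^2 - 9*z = y^2 - 12*y - 9*z^2 + z*(38 - 8*y) + 35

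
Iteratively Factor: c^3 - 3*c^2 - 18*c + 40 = (c - 2)*(c^2 - c - 20) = (c - 5)*(c - 2)*(c + 4)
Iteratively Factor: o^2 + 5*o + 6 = (o + 2)*(o + 3)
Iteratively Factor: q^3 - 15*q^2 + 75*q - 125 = (q - 5)*(q^2 - 10*q + 25) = (q - 5)^2*(q - 5)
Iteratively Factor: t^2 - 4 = (t - 2)*(t + 2)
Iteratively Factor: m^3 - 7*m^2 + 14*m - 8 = (m - 1)*(m^2 - 6*m + 8) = (m - 4)*(m - 1)*(m - 2)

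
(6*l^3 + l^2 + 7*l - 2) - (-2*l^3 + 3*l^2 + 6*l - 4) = 8*l^3 - 2*l^2 + l + 2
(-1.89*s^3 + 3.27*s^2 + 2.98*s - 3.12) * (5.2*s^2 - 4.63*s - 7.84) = -9.828*s^5 + 25.7547*s^4 + 15.1735*s^3 - 55.6582*s^2 - 8.9176*s + 24.4608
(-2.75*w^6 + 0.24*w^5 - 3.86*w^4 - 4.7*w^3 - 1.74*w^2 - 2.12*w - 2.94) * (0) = 0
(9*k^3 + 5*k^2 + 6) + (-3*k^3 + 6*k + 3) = 6*k^3 + 5*k^2 + 6*k + 9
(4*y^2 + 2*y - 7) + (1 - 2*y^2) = 2*y^2 + 2*y - 6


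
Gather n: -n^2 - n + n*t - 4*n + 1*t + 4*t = -n^2 + n*(t - 5) + 5*t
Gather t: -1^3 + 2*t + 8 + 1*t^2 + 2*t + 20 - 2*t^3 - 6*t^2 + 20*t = -2*t^3 - 5*t^2 + 24*t + 27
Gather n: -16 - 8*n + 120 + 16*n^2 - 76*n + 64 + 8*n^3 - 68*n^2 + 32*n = 8*n^3 - 52*n^2 - 52*n + 168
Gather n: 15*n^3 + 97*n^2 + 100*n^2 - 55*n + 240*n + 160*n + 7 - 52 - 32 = 15*n^3 + 197*n^2 + 345*n - 77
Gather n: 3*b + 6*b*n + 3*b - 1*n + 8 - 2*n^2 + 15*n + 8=6*b - 2*n^2 + n*(6*b + 14) + 16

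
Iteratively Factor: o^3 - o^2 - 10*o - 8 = (o + 2)*(o^2 - 3*o - 4) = (o - 4)*(o + 2)*(o + 1)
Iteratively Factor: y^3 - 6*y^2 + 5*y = (y - 5)*(y^2 - y) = y*(y - 5)*(y - 1)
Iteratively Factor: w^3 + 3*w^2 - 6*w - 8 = (w - 2)*(w^2 + 5*w + 4) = (w - 2)*(w + 4)*(w + 1)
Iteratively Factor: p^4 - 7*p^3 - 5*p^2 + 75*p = (p + 3)*(p^3 - 10*p^2 + 25*p) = (p - 5)*(p + 3)*(p^2 - 5*p) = p*(p - 5)*(p + 3)*(p - 5)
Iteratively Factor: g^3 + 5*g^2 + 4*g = (g + 4)*(g^2 + g) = (g + 1)*(g + 4)*(g)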